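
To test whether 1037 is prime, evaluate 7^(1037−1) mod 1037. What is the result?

931

7^1 ≡ 7 (mod 1037)
7^2 ≡ 7^2 = 49 ≡ 49 (mod 1037)
7^4 ≡ 49^2 = 2401 ≡ 327 (mod 1037)
7^8 ≡ 327^2 = 106929 ≡ 118 (mod 1037)
7^16 ≡ 118^2 = 13924 ≡ 443 (mod 1037)
7^32 ≡ 443^2 = 196249 ≡ 256 (mod 1037)
7^64 ≡ 256^2 = 65536 ≡ 205 (mod 1037)
7^128 ≡ 205^2 = 42025 ≡ 545 (mod 1037)
7^256 ≡ 545^2 = 297025 ≡ 443 (mod 1037)
7^512 ≡ 443^2 = 196249 ≡ 256 (mod 1037)
7^1024 ≡ 256^2 = 65536 ≡ 205 (mod 1037)
1036 = 1024 + 8 + 4 in binary powers of 2.
So 7^1036 ≡ 205 · 118 · 327 ≡ 931 (mod 1037).
Since 931 ≠ 1, base 7 is a Fermat witness: 1037 is composite.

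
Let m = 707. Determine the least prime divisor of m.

7

707 is odd.
Digit sum 14, not divisible by 3.
Ends in 7: not divisible by 5.
7: 707 = 7·101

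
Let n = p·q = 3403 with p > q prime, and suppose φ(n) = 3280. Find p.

φ(n) = (p−1)(q−1) = n − (p+q) + 1, so p + q = 3403 − 3280 + 1 = 124.
p and q are the roots of t² − 124t + 3403 = 0.
Discriminant: 124² − 4·3403 = 15376 − 13612 = 1764; √1764 = 42.
q = (124 − 42)/2 = 41, p = (124 + 42)/2 = 83.
Check: 41 · 83 = 3403.

83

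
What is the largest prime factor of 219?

73

219 = 3 · 73
73 is prime.
So 219 = 3 · 73; the largest prime factor is 73.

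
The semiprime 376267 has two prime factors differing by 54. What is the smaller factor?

587

Since p = q + 54, we have 376267 = q(q + 54), so q² + 54q − 376267 = 0.
Discriminant: 54² + 4·376267 = 2916 + 1505068 = 1507984; √1507984 = 1228.
q = (−54 + 1228)/2 = 587, and p = q + 54 = 641.
Check: 587 · 641 = 376267.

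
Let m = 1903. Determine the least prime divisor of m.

11

1903 is odd.
Digit sum 13, not divisible by 3.
Ends in 3: not divisible by 5.
7: 1903 = 7·271 + 6
11: 1903 = 11·173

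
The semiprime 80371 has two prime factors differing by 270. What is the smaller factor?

179

Since p = q + 270, we have 80371 = q(q + 270), so q² + 270q − 80371 = 0.
Discriminant: 270² + 4·80371 = 72900 + 321484 = 394384; √394384 = 628.
q = (−270 + 628)/2 = 179, and p = q + 270 = 449.
Check: 179 · 449 = 80371.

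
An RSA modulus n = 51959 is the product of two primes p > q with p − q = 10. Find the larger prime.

233

Since p = q + 10, we have 51959 = q(q + 10), so q² + 10q − 51959 = 0.
Discriminant: 10² + 4·51959 = 100 + 207836 = 207936; √207936 = 456.
q = (−10 + 456)/2 = 223, and p = q + 10 = 233.
Check: 223 · 233 = 51959.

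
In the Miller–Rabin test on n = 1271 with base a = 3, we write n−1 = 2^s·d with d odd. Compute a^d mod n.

1271 − 1 = 1270 = 2^1 · 635, so d = 635.
3^1 ≡ 3 (mod 1271)
3^2 ≡ 3^2 = 9 ≡ 9 (mod 1271)
3^4 ≡ 9^2 = 81 ≡ 81 (mod 1271)
3^8 ≡ 81^2 = 6561 ≡ 206 (mod 1271)
3^16 ≡ 206^2 = 42436 ≡ 493 (mod 1271)
3^32 ≡ 493^2 = 243049 ≡ 288 (mod 1271)
3^64 ≡ 288^2 = 82944 ≡ 329 (mod 1271)
3^128 ≡ 329^2 = 108241 ≡ 206 (mod 1271)
3^256 ≡ 206^2 = 42436 ≡ 493 (mod 1271)
3^512 ≡ 493^2 = 243049 ≡ 288 (mod 1271)
635 = 512 + 64 + 32 + 16 + 8 + 2 + 1 in binary powers of 2.
So 3^635 ≡ 288 · 329 · 288 · 493 · 206 · 9 · 3 ≡ 150 (mod 1271).
Squaring chain: 150; never reaches −1, so base 3 is a Miller–Rabin witness that 1271 is composite.

150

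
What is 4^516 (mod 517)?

4^1 ≡ 4 (mod 517)
4^2 ≡ 4^2 = 16 ≡ 16 (mod 517)
4^4 ≡ 16^2 = 256 ≡ 256 (mod 517)
4^8 ≡ 256^2 = 65536 ≡ 394 (mod 517)
4^16 ≡ 394^2 = 155236 ≡ 136 (mod 517)
4^32 ≡ 136^2 = 18496 ≡ 401 (mod 517)
4^64 ≡ 401^2 = 160801 ≡ 14 (mod 517)
4^128 ≡ 14^2 = 196 ≡ 196 (mod 517)
4^256 ≡ 196^2 = 38416 ≡ 158 (mod 517)
4^512 ≡ 158^2 = 24964 ≡ 148 (mod 517)
516 = 512 + 4 in binary powers of 2.
So 4^516 ≡ 148 · 256 ≡ 147 (mod 517).
Since 147 ≠ 1, base 4 is a Fermat witness: 517 is composite.

147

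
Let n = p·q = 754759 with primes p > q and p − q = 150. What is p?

947

Since p = q + 150, we have 754759 = q(q + 150), so q² + 150q − 754759 = 0.
Discriminant: 150² + 4·754759 = 22500 + 3019036 = 3041536; √3041536 = 1744.
q = (−150 + 1744)/2 = 797, and p = q + 150 = 947.
Check: 797 · 947 = 754759.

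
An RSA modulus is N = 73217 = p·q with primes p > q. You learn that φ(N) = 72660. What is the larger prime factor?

φ(n) = (p−1)(q−1) = n − (p+q) + 1, so p + q = 73217 − 72660 + 1 = 558.
p and q are the roots of t² − 558t + 73217 = 0.
Discriminant: 558² − 4·73217 = 311364 − 292868 = 18496; √18496 = 136.
q = (558 − 136)/2 = 211, p = (558 + 136)/2 = 347.
Check: 211 · 347 = 73217.

347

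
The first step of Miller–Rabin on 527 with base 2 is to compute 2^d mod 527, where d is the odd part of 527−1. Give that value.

349

527 − 1 = 526 = 2^1 · 263, so d = 263.
2^1 ≡ 2 (mod 527)
2^2 ≡ 2^2 = 4 ≡ 4 (mod 527)
2^4 ≡ 4^2 = 16 ≡ 16 (mod 527)
2^8 ≡ 16^2 = 256 ≡ 256 (mod 527)
2^16 ≡ 256^2 = 65536 ≡ 188 (mod 527)
2^32 ≡ 188^2 = 35344 ≡ 35 (mod 527)
2^64 ≡ 35^2 = 1225 ≡ 171 (mod 527)
2^128 ≡ 171^2 = 29241 ≡ 256 (mod 527)
2^256 ≡ 256^2 = 65536 ≡ 188 (mod 527)
263 = 256 + 4 + 2 + 1 in binary powers of 2.
So 2^263 ≡ 188 · 16 · 4 · 2 ≡ 349 (mod 527).
Squaring chain: 349; never reaches −1, so base 2 is a Miller–Rabin witness that 527 is composite.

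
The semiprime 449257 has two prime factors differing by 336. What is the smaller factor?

523

Since p = q + 336, we have 449257 = q(q + 336), so q² + 336q − 449257 = 0.
Discriminant: 336² + 4·449257 = 112896 + 1797028 = 1909924; √1909924 = 1382.
q = (−336 + 1382)/2 = 523, and p = q + 336 = 859.
Check: 523 · 859 = 449257.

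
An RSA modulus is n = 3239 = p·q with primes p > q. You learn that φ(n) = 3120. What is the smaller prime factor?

φ(n) = (p−1)(q−1) = n − (p+q) + 1, so p + q = 3239 − 3120 + 1 = 120.
p and q are the roots of t² − 120t + 3239 = 0.
Discriminant: 120² − 4·3239 = 14400 − 12956 = 1444; √1444 = 38.
q = (120 − 38)/2 = 41, p = (120 + 38)/2 = 79.
Check: 41 · 79 = 3239.

41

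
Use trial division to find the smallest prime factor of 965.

5

965 is odd.
Digit sum 20, not divisible by 3.
Ends in 5: divisible by 5.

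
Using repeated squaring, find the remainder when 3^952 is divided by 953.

3^1 ≡ 3 (mod 953)
3^2 ≡ 3^2 = 9 ≡ 9 (mod 953)
3^4 ≡ 9^2 = 81 ≡ 81 (mod 953)
3^8 ≡ 81^2 = 6561 ≡ 843 (mod 953)
3^16 ≡ 843^2 = 710649 ≡ 664 (mod 953)
3^32 ≡ 664^2 = 440896 ≡ 610 (mod 953)
3^64 ≡ 610^2 = 372100 ≡ 430 (mod 953)
3^128 ≡ 430^2 = 184900 ≡ 18 (mod 953)
3^256 ≡ 18^2 = 324 ≡ 324 (mod 953)
3^512 ≡ 324^2 = 104976 ≡ 146 (mod 953)
952 = 512 + 256 + 128 + 32 + 16 + 8 in binary powers of 2.
So 3^952 ≡ 146 · 324 · 18 · 610 · 664 · 843 ≡ 1 (mod 953).
Since the result is 1, base 3 gives no evidence that 953 is composite.

1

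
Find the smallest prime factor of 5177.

31

5177 is odd.
Digit sum 20, not divisible by 3.
Ends in 7: not divisible by 5.
7: 5177 = 7·739 + 4
11: 5177 = 11·470 + 7
13: 5177 = 13·398 + 3
17: 5177 = 17·304 + 9
19: 5177 = 19·272 + 9
23: 5177 = 23·225 + 2
29: 5177 = 29·178 + 15
31: 5177 = 31·167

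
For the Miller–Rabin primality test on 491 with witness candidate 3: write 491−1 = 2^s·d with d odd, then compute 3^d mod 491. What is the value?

491 − 1 = 490 = 2^1 · 245, so d = 245.
3^1 ≡ 3 (mod 491)
3^2 ≡ 3^2 = 9 ≡ 9 (mod 491)
3^4 ≡ 9^2 = 81 ≡ 81 (mod 491)
3^8 ≡ 81^2 = 6561 ≡ 178 (mod 491)
3^16 ≡ 178^2 = 31684 ≡ 260 (mod 491)
3^32 ≡ 260^2 = 67600 ≡ 333 (mod 491)
3^64 ≡ 333^2 = 110889 ≡ 414 (mod 491)
3^128 ≡ 414^2 = 171396 ≡ 37 (mod 491)
245 = 128 + 64 + 32 + 16 + 4 + 1 in binary powers of 2.
So 3^245 ≡ 37 · 414 · 333 · 260 · 81 · 3 ≡ 1 (mod 491).
Since 3^d ≡ 1 (mod 491), base 3 does not prove 491 composite.

1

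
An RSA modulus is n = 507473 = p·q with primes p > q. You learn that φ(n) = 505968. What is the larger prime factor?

φ(n) = (p−1)(q−1) = n − (p+q) + 1, so p + q = 507473 − 505968 + 1 = 1506.
p and q are the roots of t² − 1506t + 507473 = 0.
Discriminant: 1506² − 4·507473 = 2268036 − 2029892 = 238144; √238144 = 488.
q = (1506 − 488)/2 = 509, p = (1506 + 488)/2 = 997.
Check: 509 · 997 = 507473.

997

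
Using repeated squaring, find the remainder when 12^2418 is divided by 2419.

12^1 ≡ 12 (mod 2419)
12^2 ≡ 12^2 = 144 ≡ 144 (mod 2419)
12^4 ≡ 144^2 = 20736 ≡ 1384 (mod 2419)
12^8 ≡ 1384^2 = 1915456 ≡ 2027 (mod 2419)
12^16 ≡ 2027^2 = 4108729 ≡ 1267 (mod 2419)
12^32 ≡ 1267^2 = 1605289 ≡ 1492 (mod 2419)
12^64 ≡ 1492^2 = 2226064 ≡ 584 (mod 2419)
12^128 ≡ 584^2 = 341056 ≡ 2396 (mod 2419)
12^256 ≡ 2396^2 = 5740816 ≡ 529 (mod 2419)
12^512 ≡ 529^2 = 279841 ≡ 1656 (mod 2419)
12^1024 ≡ 1656^2 = 2742336 ≡ 1609 (mod 2419)
12^2048 ≡ 1609^2 = 2588881 ≡ 551 (mod 2419)
2418 = 2048 + 256 + 64 + 32 + 16 + 2 in binary powers of 2.
So 12^2418 ≡ 551 · 529 · 584 · 1492 · 1267 · 144 ≡ 121 (mod 2419).
Since 121 ≠ 1, base 12 is a Fermat witness: 2419 is composite.

121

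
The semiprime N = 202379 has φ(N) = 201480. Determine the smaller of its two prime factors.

439

φ(n) = (p−1)(q−1) = n − (p+q) + 1, so p + q = 202379 − 201480 + 1 = 900.
p and q are the roots of t² − 900t + 202379 = 0.
Discriminant: 900² − 4·202379 = 810000 − 809516 = 484; √484 = 22.
q = (900 − 22)/2 = 439, p = (900 + 22)/2 = 461.
Check: 439 · 461 = 202379.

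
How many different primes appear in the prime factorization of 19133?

19133 = 19^2 · 53
19133 = 19^2 · 53, which has 2 distinct prime factors.

2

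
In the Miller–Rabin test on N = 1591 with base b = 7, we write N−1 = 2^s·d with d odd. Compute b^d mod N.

1591 − 1 = 1590 = 2^1 · 795, so d = 795.
7^1 ≡ 7 (mod 1591)
7^2 ≡ 7^2 = 49 ≡ 49 (mod 1591)
7^4 ≡ 49^2 = 2401 ≡ 810 (mod 1591)
7^8 ≡ 810^2 = 656100 ≡ 608 (mod 1591)
7^16 ≡ 608^2 = 369664 ≡ 552 (mod 1591)
7^32 ≡ 552^2 = 304704 ≡ 823 (mod 1591)
7^64 ≡ 823^2 = 677329 ≡ 1154 (mod 1591)
7^128 ≡ 1154^2 = 1331716 ≡ 49 (mod 1591)
7^256 ≡ 49^2 = 2401 ≡ 810 (mod 1591)
7^512 ≡ 810^2 = 656100 ≡ 608 (mod 1591)
795 = 512 + 256 + 16 + 8 + 2 + 1 in binary powers of 2.
So 7^795 ≡ 608 · 810 · 552 · 608 · 49 · 7 ≡ 343 (mod 1591).
Squaring chain: 343; never reaches −1, so base 7 is a Miller–Rabin witness that 1591 is composite.

343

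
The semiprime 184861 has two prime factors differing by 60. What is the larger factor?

461

Since p = q + 60, we have 184861 = q(q + 60), so q² + 60q − 184861 = 0.
Discriminant: 60² + 4·184861 = 3600 + 739444 = 743044; √743044 = 862.
q = (−60 + 862)/2 = 401, and p = q + 60 = 461.
Check: 401 · 461 = 184861.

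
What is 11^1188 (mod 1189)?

1009

11^1 ≡ 11 (mod 1189)
11^2 ≡ 11^2 = 121 ≡ 121 (mod 1189)
11^4 ≡ 121^2 = 14641 ≡ 373 (mod 1189)
11^8 ≡ 373^2 = 139129 ≡ 16 (mod 1189)
11^16 ≡ 16^2 = 256 ≡ 256 (mod 1189)
11^32 ≡ 256^2 = 65536 ≡ 141 (mod 1189)
11^64 ≡ 141^2 = 19881 ≡ 857 (mod 1189)
11^128 ≡ 857^2 = 734449 ≡ 836 (mod 1189)
11^256 ≡ 836^2 = 698896 ≡ 953 (mod 1189)
11^512 ≡ 953^2 = 908209 ≡ 1002 (mod 1189)
11^1024 ≡ 1002^2 = 1004004 ≡ 488 (mod 1189)
1188 = 1024 + 128 + 32 + 4 in binary powers of 2.
So 11^1188 ≡ 488 · 836 · 141 · 373 ≡ 1009 (mod 1189).
Since 1009 ≠ 1, base 11 is a Fermat witness: 1189 is composite.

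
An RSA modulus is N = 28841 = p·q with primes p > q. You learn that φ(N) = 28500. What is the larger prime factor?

191

φ(n) = (p−1)(q−1) = n − (p+q) + 1, so p + q = 28841 − 28500 + 1 = 342.
p and q are the roots of t² − 342t + 28841 = 0.
Discriminant: 342² − 4·28841 = 116964 − 115364 = 1600; √1600 = 40.
q = (342 − 40)/2 = 151, p = (342 + 40)/2 = 191.
Check: 151 · 191 = 28841.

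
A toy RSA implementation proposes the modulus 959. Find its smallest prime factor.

7

959 is odd.
Digit sum 23, not divisible by 3.
Ends in 9: not divisible by 5.
7: 959 = 7·137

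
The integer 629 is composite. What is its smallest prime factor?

17

629 is odd.
Digit sum 17, not divisible by 3.
Ends in 9: not divisible by 5.
7: 629 = 7·89 + 6
11: 629 = 11·57 + 2
13: 629 = 13·48 + 5
17: 629 = 17·37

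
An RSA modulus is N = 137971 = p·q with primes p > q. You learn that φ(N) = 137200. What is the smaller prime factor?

φ(n) = (p−1)(q−1) = n − (p+q) + 1, so p + q = 137971 − 137200 + 1 = 772.
p and q are the roots of t² − 772t + 137971 = 0.
Discriminant: 772² − 4·137971 = 595984 − 551884 = 44100; √44100 = 210.
q = (772 − 210)/2 = 281, p = (772 + 210)/2 = 491.
Check: 281 · 491 = 137971.

281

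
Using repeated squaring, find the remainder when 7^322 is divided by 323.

83

7^1 ≡ 7 (mod 323)
7^2 ≡ 7^2 = 49 ≡ 49 (mod 323)
7^4 ≡ 49^2 = 2401 ≡ 140 (mod 323)
7^8 ≡ 140^2 = 19600 ≡ 220 (mod 323)
7^16 ≡ 220^2 = 48400 ≡ 273 (mod 323)
7^32 ≡ 273^2 = 74529 ≡ 239 (mod 323)
7^64 ≡ 239^2 = 57121 ≡ 273 (mod 323)
7^128 ≡ 273^2 = 74529 ≡ 239 (mod 323)
7^256 ≡ 239^2 = 57121 ≡ 273 (mod 323)
322 = 256 + 64 + 2 in binary powers of 2.
So 7^322 ≡ 273 · 273 · 49 ≡ 83 (mod 323).
Since 83 ≠ 1, base 7 is a Fermat witness: 323 is composite.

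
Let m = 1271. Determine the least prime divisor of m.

31

1271 is odd.
Digit sum 11, not divisible by 3.
Ends in 1: not divisible by 5.
7: 1271 = 7·181 + 4
11: 1271 = 11·115 + 6
13: 1271 = 13·97 + 10
17: 1271 = 17·74 + 13
19: 1271 = 19·66 + 17
23: 1271 = 23·55 + 6
29: 1271 = 29·43 + 24
31: 1271 = 31·41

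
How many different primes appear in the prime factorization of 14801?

2

14801 = 19^2 · 41
14801 = 19^2 · 41, which has 2 distinct prime factors.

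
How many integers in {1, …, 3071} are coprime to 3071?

2952

Factor: 3071 = 37 · 83.
φ(3071) = (37−1) · (83−1) = 36 · 82 = 2952.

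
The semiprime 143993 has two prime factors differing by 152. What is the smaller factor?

Since p = q + 152, we have 143993 = q(q + 152), so q² + 152q − 143993 = 0.
Discriminant: 152² + 4·143993 = 23104 + 575972 = 599076; √599076 = 774.
q = (−152 + 774)/2 = 311, and p = q + 152 = 463.
Check: 311 · 463 = 143993.

311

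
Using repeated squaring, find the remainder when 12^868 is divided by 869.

12^1 ≡ 12 (mod 869)
12^2 ≡ 12^2 = 144 ≡ 144 (mod 869)
12^4 ≡ 144^2 = 20736 ≡ 749 (mod 869)
12^8 ≡ 749^2 = 561001 ≡ 496 (mod 869)
12^16 ≡ 496^2 = 246016 ≡ 89 (mod 869)
12^32 ≡ 89^2 = 7921 ≡ 100 (mod 869)
12^64 ≡ 100^2 = 10000 ≡ 441 (mod 869)
12^128 ≡ 441^2 = 194481 ≡ 694 (mod 869)
12^256 ≡ 694^2 = 481636 ≡ 210 (mod 869)
12^512 ≡ 210^2 = 44100 ≡ 650 (mod 869)
868 = 512 + 256 + 64 + 32 + 4 in binary powers of 2.
So 12^868 ≡ 650 · 210 · 441 · 100 · 749 ≡ 166 (mod 869).
Since 166 ≠ 1, base 12 is a Fermat witness: 869 is composite.

166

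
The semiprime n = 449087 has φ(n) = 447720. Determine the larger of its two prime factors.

821

φ(n) = (p−1)(q−1) = n − (p+q) + 1, so p + q = 449087 − 447720 + 1 = 1368.
p and q are the roots of t² − 1368t + 449087 = 0.
Discriminant: 1368² − 4·449087 = 1871424 − 1796348 = 75076; √75076 = 274.
q = (1368 − 274)/2 = 547, p = (1368 + 274)/2 = 821.
Check: 547 · 821 = 449087.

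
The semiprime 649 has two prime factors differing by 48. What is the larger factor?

Since p = q + 48, we have 649 = q(q + 48), so q² + 48q − 649 = 0.
Discriminant: 48² + 4·649 = 2304 + 2596 = 4900; √4900 = 70.
q = (−48 + 70)/2 = 11, and p = q + 48 = 59.
Check: 11 · 59 = 649.

59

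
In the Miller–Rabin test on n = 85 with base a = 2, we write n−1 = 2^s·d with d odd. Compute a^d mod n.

85 − 1 = 84 = 2^2 · 21, so d = 21.
2^1 ≡ 2 (mod 85)
2^2 ≡ 2^2 = 4 ≡ 4 (mod 85)
2^4 ≡ 4^2 = 16 ≡ 16 (mod 85)
2^8 ≡ 16^2 = 256 ≡ 1 (mod 85)
2^16 ≡ 1^2 = 1 ≡ 1 (mod 85)
21 = 16 + 4 + 1 in binary powers of 2.
So 2^21 ≡ 1 · 16 · 2 ≡ 32 (mod 85).
Squaring chain: 32 → 4; never reaches −1, so base 2 is a Miller–Rabin witness that 85 is composite.

32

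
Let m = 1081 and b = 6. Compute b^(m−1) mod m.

6^1 ≡ 6 (mod 1081)
6^2 ≡ 6^2 = 36 ≡ 36 (mod 1081)
6^4 ≡ 36^2 = 1296 ≡ 215 (mod 1081)
6^8 ≡ 215^2 = 46225 ≡ 823 (mod 1081)
6^16 ≡ 823^2 = 677329 ≡ 623 (mod 1081)
6^32 ≡ 623^2 = 388129 ≡ 50 (mod 1081)
6^64 ≡ 50^2 = 2500 ≡ 338 (mod 1081)
6^128 ≡ 338^2 = 114244 ≡ 739 (mod 1081)
6^256 ≡ 739^2 = 546121 ≡ 216 (mod 1081)
6^512 ≡ 216^2 = 46656 ≡ 173 (mod 1081)
6^1024 ≡ 173^2 = 29929 ≡ 742 (mod 1081)
1080 = 1024 + 32 + 16 + 8 in binary powers of 2.
So 6^1080 ≡ 742 · 50 · 623 · 823 ≡ 243 (mod 1081).
Since 243 ≠ 1, base 6 is a Fermat witness: 1081 is composite.

243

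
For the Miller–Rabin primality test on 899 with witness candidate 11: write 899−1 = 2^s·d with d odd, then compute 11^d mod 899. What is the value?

899 − 1 = 898 = 2^1 · 449, so d = 449.
11^1 ≡ 11 (mod 899)
11^2 ≡ 11^2 = 121 ≡ 121 (mod 899)
11^4 ≡ 121^2 = 14641 ≡ 257 (mod 899)
11^8 ≡ 257^2 = 66049 ≡ 422 (mod 899)
11^16 ≡ 422^2 = 178084 ≡ 82 (mod 899)
11^32 ≡ 82^2 = 6724 ≡ 431 (mod 899)
11^64 ≡ 431^2 = 185761 ≡ 567 (mod 899)
11^128 ≡ 567^2 = 321489 ≡ 546 (mod 899)
11^256 ≡ 546^2 = 298116 ≡ 547 (mod 899)
449 = 256 + 128 + 64 + 1 in binary powers of 2.
So 11^449 ≡ 547 · 546 · 567 · 11 ≡ 823 (mod 899).
Squaring chain: 823; never reaches −1, so base 11 is a Miller–Rabin witness that 899 is composite.

823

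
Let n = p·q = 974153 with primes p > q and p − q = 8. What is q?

983

Since p = q + 8, we have 974153 = q(q + 8), so q² + 8q − 974153 = 0.
Discriminant: 8² + 4·974153 = 64 + 3896612 = 3896676; √3896676 = 1974.
q = (−8 + 1974)/2 = 983, and p = q + 8 = 991.
Check: 983 · 991 = 974153.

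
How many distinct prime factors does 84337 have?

3

84337 = 11^2 · 697
697 = 17 · 41
84337 = 11^2 · 17 · 41, which has 3 distinct prime factors.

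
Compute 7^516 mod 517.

7^1 ≡ 7 (mod 517)
7^2 ≡ 7^2 = 49 ≡ 49 (mod 517)
7^4 ≡ 49^2 = 2401 ≡ 333 (mod 517)
7^8 ≡ 333^2 = 110889 ≡ 251 (mod 517)
7^16 ≡ 251^2 = 63001 ≡ 444 (mod 517)
7^32 ≡ 444^2 = 197136 ≡ 159 (mod 517)
7^64 ≡ 159^2 = 25281 ≡ 465 (mod 517)
7^128 ≡ 465^2 = 216225 ≡ 119 (mod 517)
7^256 ≡ 119^2 = 14161 ≡ 202 (mod 517)
7^512 ≡ 202^2 = 40804 ≡ 478 (mod 517)
516 = 512 + 4 in binary powers of 2.
So 7^516 ≡ 478 · 333 ≡ 455 (mod 517).
Since 455 ≠ 1, base 7 is a Fermat witness: 517 is composite.

455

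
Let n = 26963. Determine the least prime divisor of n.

26963 is odd.
Digit sum 26, not divisible by 3.
Ends in 3: not divisible by 5.
7: 26963 = 7·3851 + 6
11: 26963 = 11·2451 + 2
13: 26963 = 13·2074 + 1
17: 26963 = 17·1586 + 1
19: 26963 = 19·1419 + 2
23: 26963 = 23·1172 + 7
29: 26963 = 29·929 + 22
31: 26963 = 31·869 + 24
37: 26963 = 37·728 + 27
41: 26963 = 41·657 + 26
43: 26963 = 43·627 + 2
47: 26963 = 47·573 + 32
53: 26963 = 53·508 + 39
59: 26963 = 59·457

59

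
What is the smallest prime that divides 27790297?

73

27790297 is odd.
Digit sum 43, not divisible by 3.
Ends in 7: not divisible by 5.
7: 27790297 = 7·3970042 + 3
11: 27790297 = 11·2526390 + 7
13: 27790297 = 13·2137715 + 2
17: 27790297 = 17·1634723 + 6
19: 27790297 = 19·1462647 + 4
23: 27790297 = 23·1208273 + 18
29: 27790297 = 29·958286 + 3
31: 27790297 = 31·896461 + 6
37: 27790297 = 37·751089 + 4
41: 27790297 = 41·677812 + 5
43: 27790297 = 43·646285 + 42
47: 27790297 = 47·591282 + 43
53: 27790297 = 53·524345 + 12
59: 27790297 = 59·471021 + 58
61: 27790297 = 61·455578 + 39
67: 27790297 = 67·414780 + 37
71: 27790297 = 71·391412 + 45
73: 27790297 = 73·380689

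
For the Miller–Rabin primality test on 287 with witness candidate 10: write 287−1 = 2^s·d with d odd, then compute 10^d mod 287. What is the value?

180

287 − 1 = 286 = 2^1 · 143, so d = 143.
10^1 ≡ 10 (mod 287)
10^2 ≡ 10^2 = 100 ≡ 100 (mod 287)
10^4 ≡ 100^2 = 10000 ≡ 242 (mod 287)
10^8 ≡ 242^2 = 58564 ≡ 16 (mod 287)
10^16 ≡ 16^2 = 256 ≡ 256 (mod 287)
10^32 ≡ 256^2 = 65536 ≡ 100 (mod 287)
10^64 ≡ 100^2 = 10000 ≡ 242 (mod 287)
10^128 ≡ 242^2 = 58564 ≡ 16 (mod 287)
143 = 128 + 8 + 4 + 2 + 1 in binary powers of 2.
So 10^143 ≡ 16 · 16 · 242 · 100 · 10 ≡ 180 (mod 287).
Squaring chain: 180; never reaches −1, so base 10 is a Miller–Rabin witness that 287 is composite.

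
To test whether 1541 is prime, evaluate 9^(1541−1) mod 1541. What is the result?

9^1 ≡ 9 (mod 1541)
9^2 ≡ 9^2 = 81 ≡ 81 (mod 1541)
9^4 ≡ 81^2 = 6561 ≡ 397 (mod 1541)
9^8 ≡ 397^2 = 157609 ≡ 427 (mod 1541)
9^16 ≡ 427^2 = 182329 ≡ 491 (mod 1541)
9^32 ≡ 491^2 = 241081 ≡ 685 (mod 1541)
9^64 ≡ 685^2 = 469225 ≡ 761 (mod 1541)
9^128 ≡ 761^2 = 579121 ≡ 1246 (mod 1541)
9^256 ≡ 1246^2 = 1552516 ≡ 729 (mod 1541)
9^512 ≡ 729^2 = 531441 ≡ 1337 (mod 1541)
9^1024 ≡ 1337^2 = 1787569 ≡ 9 (mod 1541)
1540 = 1024 + 512 + 4 in binary powers of 2.
So 9^1540 ≡ 9 · 1337 · 397 ≡ 1 (mod 1541).
Since the result is 1, base 9 gives no evidence that 1541 is composite.

1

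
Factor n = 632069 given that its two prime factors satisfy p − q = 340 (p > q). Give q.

643

Since p = q + 340, we have 632069 = q(q + 340), so q² + 340q − 632069 = 0.
Discriminant: 340² + 4·632069 = 115600 + 2528276 = 2643876; √2643876 = 1626.
q = (−340 + 1626)/2 = 643, and p = q + 340 = 983.
Check: 643 · 983 = 632069.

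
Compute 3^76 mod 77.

25

3^1 ≡ 3 (mod 77)
3^2 ≡ 3^2 = 9 ≡ 9 (mod 77)
3^4 ≡ 9^2 = 81 ≡ 4 (mod 77)
3^8 ≡ 4^2 = 16 ≡ 16 (mod 77)
3^16 ≡ 16^2 = 256 ≡ 25 (mod 77)
3^32 ≡ 25^2 = 625 ≡ 9 (mod 77)
3^64 ≡ 9^2 = 81 ≡ 4 (mod 77)
76 = 64 + 8 + 4 in binary powers of 2.
So 3^76 ≡ 4 · 16 · 4 ≡ 25 (mod 77).
Since 25 ≠ 1, base 3 is a Fermat witness: 77 is composite.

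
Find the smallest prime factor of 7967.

31

7967 is odd.
Digit sum 29, not divisible by 3.
Ends in 7: not divisible by 5.
7: 7967 = 7·1138 + 1
11: 7967 = 11·724 + 3
13: 7967 = 13·612 + 11
17: 7967 = 17·468 + 11
19: 7967 = 19·419 + 6
23: 7967 = 23·346 + 9
29: 7967 = 29·274 + 21
31: 7967 = 31·257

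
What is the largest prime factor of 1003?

59

1003 = 17 · 59
59 is prime.
So 1003 = 17 · 59; the largest prime factor is 59.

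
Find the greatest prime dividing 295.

59

295 = 5 · 59
59 is prime.
So 295 = 5 · 59; the largest prime factor is 59.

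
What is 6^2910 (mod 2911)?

747

6^1 ≡ 6 (mod 2911)
6^2 ≡ 6^2 = 36 ≡ 36 (mod 2911)
6^4 ≡ 36^2 = 1296 ≡ 1296 (mod 2911)
6^8 ≡ 1296^2 = 1679616 ≡ 2880 (mod 2911)
6^16 ≡ 2880^2 = 8294400 ≡ 961 (mod 2911)
6^32 ≡ 961^2 = 923521 ≡ 734 (mod 2911)
6^64 ≡ 734^2 = 538756 ≡ 221 (mod 2911)
6^128 ≡ 221^2 = 48841 ≡ 2265 (mod 2911)
6^256 ≡ 2265^2 = 5130225 ≡ 1043 (mod 2911)
6^512 ≡ 1043^2 = 1087849 ≡ 2046 (mod 2911)
6^1024 ≡ 2046^2 = 4186116 ≡ 98 (mod 2911)
6^2048 ≡ 98^2 = 9604 ≡ 871 (mod 2911)
2910 = 2048 + 512 + 256 + 64 + 16 + 8 + 4 + 2 in binary powers of 2.
So 6^2910 ≡ 871 · 2046 · 1043 · 221 · 961 · 2880 · 1296 · 36 ≡ 747 (mod 2911).
Since 747 ≠ 1, base 6 is a Fermat witness: 2911 is composite.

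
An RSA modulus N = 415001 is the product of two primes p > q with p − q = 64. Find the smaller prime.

Since p = q + 64, we have 415001 = q(q + 64), so q² + 64q − 415001 = 0.
Discriminant: 64² + 4·415001 = 4096 + 1660004 = 1664100; √1664100 = 1290.
q = (−64 + 1290)/2 = 613, and p = q + 64 = 677.
Check: 613 · 677 = 415001.

613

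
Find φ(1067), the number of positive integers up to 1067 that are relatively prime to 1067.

960

Factor: 1067 = 11 · 97.
φ(1067) = (11−1) · (97−1) = 10 · 96 = 960.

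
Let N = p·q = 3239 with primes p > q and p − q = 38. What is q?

Since p = q + 38, we have 3239 = q(q + 38), so q² + 38q − 3239 = 0.
Discriminant: 38² + 4·3239 = 1444 + 12956 = 14400; √14400 = 120.
q = (−38 + 120)/2 = 41, and p = q + 38 = 79.
Check: 41 · 79 = 3239.

41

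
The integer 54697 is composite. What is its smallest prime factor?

54697 is odd.
Digit sum 31, not divisible by 3.
Ends in 7: not divisible by 5.
7: 54697 = 7·7813 + 6
11: 54697 = 11·4972 + 5
13: 54697 = 13·4207 + 6
17: 54697 = 17·3217 + 8
19: 54697 = 19·2878 + 15
23: 54697 = 23·2378 + 3
29: 54697 = 29·1886 + 3
31: 54697 = 31·1764 + 13
37: 54697 = 37·1478 + 11
41: 54697 = 41·1334 + 3
43: 54697 = 43·1272 + 1
47: 54697 = 47·1163 + 36
53: 54697 = 53·1032 + 1
59: 54697 = 59·927 + 4
61: 54697 = 61·896 + 41
67: 54697 = 67·816 + 25
71: 54697 = 71·770 + 27
73: 54697 = 73·749 + 20
79: 54697 = 79·692 + 29
83: 54697 = 83·659

83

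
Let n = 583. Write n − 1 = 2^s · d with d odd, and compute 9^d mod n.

537

583 − 1 = 582 = 2^1 · 291, so d = 291.
9^1 ≡ 9 (mod 583)
9^2 ≡ 9^2 = 81 ≡ 81 (mod 583)
9^4 ≡ 81^2 = 6561 ≡ 148 (mod 583)
9^8 ≡ 148^2 = 21904 ≡ 333 (mod 583)
9^16 ≡ 333^2 = 110889 ≡ 119 (mod 583)
9^32 ≡ 119^2 = 14161 ≡ 169 (mod 583)
9^64 ≡ 169^2 = 28561 ≡ 577 (mod 583)
9^128 ≡ 577^2 = 332929 ≡ 36 (mod 583)
9^256 ≡ 36^2 = 1296 ≡ 130 (mod 583)
291 = 256 + 32 + 2 + 1 in binary powers of 2.
So 9^291 ≡ 130 · 169 · 81 · 9 ≡ 537 (mod 583).
Squaring chain: 537; never reaches −1, so base 9 is a Miller–Rabin witness that 583 is composite.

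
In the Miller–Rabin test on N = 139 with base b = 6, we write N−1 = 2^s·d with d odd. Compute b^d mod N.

139 − 1 = 138 = 2^1 · 69, so d = 69.
6^1 ≡ 6 (mod 139)
6^2 ≡ 6^2 = 36 ≡ 36 (mod 139)
6^4 ≡ 36^2 = 1296 ≡ 45 (mod 139)
6^8 ≡ 45^2 = 2025 ≡ 79 (mod 139)
6^16 ≡ 79^2 = 6241 ≡ 125 (mod 139)
6^32 ≡ 125^2 = 15625 ≡ 57 (mod 139)
6^64 ≡ 57^2 = 3249 ≡ 52 (mod 139)
69 = 64 + 4 + 1 in binary powers of 2.
So 6^69 ≡ 52 · 45 · 6 ≡ 1 (mod 139).
Since 6^d ≡ 1 (mod 139), base 6 does not prove 139 composite.

1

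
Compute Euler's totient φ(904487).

865080

Factor: 904487 = 31 · 163 · 179.
φ(904487) = (31−1) · (163−1) · (179−1) = 30 · 162 · 178 = 865080.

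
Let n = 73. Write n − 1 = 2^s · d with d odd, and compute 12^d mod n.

46

73 − 1 = 72 = 2^3 · 9, so d = 9.
12^1 ≡ 12 (mod 73)
12^2 ≡ 12^2 = 144 ≡ 71 (mod 73)
12^4 ≡ 71^2 = 5041 ≡ 4 (mod 73)
12^8 ≡ 4^2 = 16 ≡ 16 (mod 73)
9 = 8 + 1 in binary powers of 2.
So 12^9 ≡ 16 · 12 ≡ 46 (mod 73).
Squaring chain: 46 → 72 → 1; reaches −1, so base 12 does not prove 73 composite.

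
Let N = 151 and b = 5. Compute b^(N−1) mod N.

5^1 ≡ 5 (mod 151)
5^2 ≡ 5^2 = 25 ≡ 25 (mod 151)
5^4 ≡ 25^2 = 625 ≡ 21 (mod 151)
5^8 ≡ 21^2 = 441 ≡ 139 (mod 151)
5^16 ≡ 139^2 = 19321 ≡ 144 (mod 151)
5^32 ≡ 144^2 = 20736 ≡ 49 (mod 151)
5^64 ≡ 49^2 = 2401 ≡ 136 (mod 151)
5^128 ≡ 136^2 = 18496 ≡ 74 (mod 151)
150 = 128 + 16 + 4 + 2 in binary powers of 2.
So 5^150 ≡ 74 · 144 · 21 · 25 ≡ 1 (mod 151).
Since the result is 1, base 5 gives no evidence that 151 is composite.

1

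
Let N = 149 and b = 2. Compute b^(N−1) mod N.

1

2^1 ≡ 2 (mod 149)
2^2 ≡ 2^2 = 4 ≡ 4 (mod 149)
2^4 ≡ 4^2 = 16 ≡ 16 (mod 149)
2^8 ≡ 16^2 = 256 ≡ 107 (mod 149)
2^16 ≡ 107^2 = 11449 ≡ 125 (mod 149)
2^32 ≡ 125^2 = 15625 ≡ 129 (mod 149)
2^64 ≡ 129^2 = 16641 ≡ 102 (mod 149)
2^128 ≡ 102^2 = 10404 ≡ 123 (mod 149)
148 = 128 + 16 + 4 in binary powers of 2.
So 2^148 ≡ 123 · 125 · 16 ≡ 1 (mod 149).
Since the result is 1, base 2 gives no evidence that 149 is composite.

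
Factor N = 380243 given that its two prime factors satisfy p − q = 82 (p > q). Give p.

Since p = q + 82, we have 380243 = q(q + 82), so q² + 82q − 380243 = 0.
Discriminant: 82² + 4·380243 = 6724 + 1520972 = 1527696; √1527696 = 1236.
q = (−82 + 1236)/2 = 577, and p = q + 82 = 659.
Check: 577 · 659 = 380243.

659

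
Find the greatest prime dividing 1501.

1501 = 19 · 79
79 is prime.
So 1501 = 19 · 79; the largest prime factor is 79.

79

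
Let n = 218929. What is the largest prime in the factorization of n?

97

218929 = 37 · 5917
5917 = 61 · 97
97 is prime.
So 218929 = 37 · 61 · 97; the largest prime factor is 97.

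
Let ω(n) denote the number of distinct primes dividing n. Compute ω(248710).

6

248710 = 2 · 124355
124355 = 5 · 24871
24871 = 7 · 3553
3553 = 11 · 323
323 = 17 · 19
248710 = 2 · 5 · 7 · 11 · 17 · 19, which has 6 distinct prime factors.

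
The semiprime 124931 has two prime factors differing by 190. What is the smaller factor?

271

Since p = q + 190, we have 124931 = q(q + 190), so q² + 190q − 124931 = 0.
Discriminant: 190² + 4·124931 = 36100 + 499724 = 535824; √535824 = 732.
q = (−190 + 732)/2 = 271, and p = q + 190 = 461.
Check: 271 · 461 = 124931.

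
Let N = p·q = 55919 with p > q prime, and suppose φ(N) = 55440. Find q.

φ(n) = (p−1)(q−1) = n − (p+q) + 1, so p + q = 55919 − 55440 + 1 = 480.
p and q are the roots of t² − 480t + 55919 = 0.
Discriminant: 480² − 4·55919 = 230400 − 223676 = 6724; √6724 = 82.
q = (480 − 82)/2 = 199, p = (480 + 82)/2 = 281.
Check: 199 · 281 = 55919.

199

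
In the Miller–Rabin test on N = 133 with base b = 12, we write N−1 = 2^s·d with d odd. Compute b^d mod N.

132

133 − 1 = 132 = 2^2 · 33, so d = 33.
12^1 ≡ 12 (mod 133)
12^2 ≡ 12^2 = 144 ≡ 11 (mod 133)
12^4 ≡ 11^2 = 121 ≡ 121 (mod 133)
12^8 ≡ 121^2 = 14641 ≡ 11 (mod 133)
12^16 ≡ 11^2 = 121 ≡ 121 (mod 133)
12^32 ≡ 121^2 = 14641 ≡ 11 (mod 133)
33 = 32 + 1 in binary powers of 2.
So 12^33 ≡ 11 · 12 ≡ 132 (mod 133).
Since 12^d ≡ 132 (mod 133), base 12 does not prove 133 composite.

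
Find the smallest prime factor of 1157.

1157 is odd.
Digit sum 14, not divisible by 3.
Ends in 7: not divisible by 5.
7: 1157 = 7·165 + 2
11: 1157 = 11·105 + 2
13: 1157 = 13·89

13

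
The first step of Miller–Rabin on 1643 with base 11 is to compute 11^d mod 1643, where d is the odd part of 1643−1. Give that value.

1643 − 1 = 1642 = 2^1 · 821, so d = 821.
11^1 ≡ 11 (mod 1643)
11^2 ≡ 11^2 = 121 ≡ 121 (mod 1643)
11^4 ≡ 121^2 = 14641 ≡ 1497 (mod 1643)
11^8 ≡ 1497^2 = 2241009 ≡ 1600 (mod 1643)
11^16 ≡ 1600^2 = 2560000 ≡ 206 (mod 1643)
11^32 ≡ 206^2 = 42436 ≡ 1361 (mod 1643)
11^64 ≡ 1361^2 = 1852321 ≡ 660 (mod 1643)
11^128 ≡ 660^2 = 435600 ≡ 205 (mod 1643)
11^256 ≡ 205^2 = 42025 ≡ 950 (mod 1643)
11^512 ≡ 950^2 = 902500 ≡ 493 (mod 1643)
821 = 512 + 256 + 32 + 16 + 4 + 1 in binary powers of 2.
So 11^821 ≡ 493 · 950 · 1361 · 206 · 1497 · 11 ≡ 303 (mod 1643).
Squaring chain: 303; never reaches −1, so base 11 is a Miller–Rabin witness that 1643 is composite.

303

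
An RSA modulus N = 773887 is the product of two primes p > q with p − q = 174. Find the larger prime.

971

Since p = q + 174, we have 773887 = q(q + 174), so q² + 174q − 773887 = 0.
Discriminant: 174² + 4·773887 = 30276 + 3095548 = 3125824; √3125824 = 1768.
q = (−174 + 1768)/2 = 797, and p = q + 174 = 971.
Check: 797 · 971 = 773887.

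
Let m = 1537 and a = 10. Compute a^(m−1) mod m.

1531

10^1 ≡ 10 (mod 1537)
10^2 ≡ 10^2 = 100 ≡ 100 (mod 1537)
10^4 ≡ 100^2 = 10000 ≡ 778 (mod 1537)
10^8 ≡ 778^2 = 605284 ≡ 1243 (mod 1537)
10^16 ≡ 1243^2 = 1545049 ≡ 364 (mod 1537)
10^32 ≡ 364^2 = 132496 ≡ 314 (mod 1537)
10^64 ≡ 314^2 = 98596 ≡ 228 (mod 1537)
10^128 ≡ 228^2 = 51984 ≡ 1263 (mod 1537)
10^256 ≡ 1263^2 = 1595169 ≡ 1300 (mod 1537)
10^512 ≡ 1300^2 = 1690000 ≡ 837 (mod 1537)
10^1024 ≡ 837^2 = 700569 ≡ 1234 (mod 1537)
1536 = 1024 + 512 in binary powers of 2.
So 10^1536 ≡ 1234 · 837 ≡ 1531 (mod 1537).
Since 1531 ≠ 1, base 10 is a Fermat witness: 1537 is composite.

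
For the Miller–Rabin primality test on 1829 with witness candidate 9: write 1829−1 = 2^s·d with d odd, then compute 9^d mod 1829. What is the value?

1405

1829 − 1 = 1828 = 2^2 · 457, so d = 457.
9^1 ≡ 9 (mod 1829)
9^2 ≡ 9^2 = 81 ≡ 81 (mod 1829)
9^4 ≡ 81^2 = 6561 ≡ 1074 (mod 1829)
9^8 ≡ 1074^2 = 1153476 ≡ 1206 (mod 1829)
9^16 ≡ 1206^2 = 1454436 ≡ 381 (mod 1829)
9^32 ≡ 381^2 = 145161 ≡ 670 (mod 1829)
9^64 ≡ 670^2 = 448900 ≡ 795 (mod 1829)
9^128 ≡ 795^2 = 632025 ≡ 1020 (mod 1829)
9^256 ≡ 1020^2 = 1040400 ≡ 1528 (mod 1829)
457 = 256 + 128 + 64 + 8 + 1 in binary powers of 2.
So 9^457 ≡ 1528 · 1020 · 795 · 1206 · 9 ≡ 1405 (mod 1829).
Squaring chain: 1405 → 534; never reaches −1, so base 9 is a Miller–Rabin witness that 1829 is composite.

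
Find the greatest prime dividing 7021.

7021 = 7 · 1003
1003 = 17 · 59
59 is prime.
So 7021 = 7 · 17 · 59; the largest prime factor is 59.

59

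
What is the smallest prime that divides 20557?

61

20557 is odd.
Digit sum 19, not divisible by 3.
Ends in 7: not divisible by 5.
7: 20557 = 7·2936 + 5
11: 20557 = 11·1868 + 9
13: 20557 = 13·1581 + 4
17: 20557 = 17·1209 + 4
19: 20557 = 19·1081 + 18
23: 20557 = 23·893 + 18
29: 20557 = 29·708 + 25
31: 20557 = 31·663 + 4
37: 20557 = 37·555 + 22
41: 20557 = 41·501 + 16
43: 20557 = 43·478 + 3
47: 20557 = 47·437 + 18
53: 20557 = 53·387 + 46
59: 20557 = 59·348 + 25
61: 20557 = 61·337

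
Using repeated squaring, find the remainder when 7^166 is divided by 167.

7^1 ≡ 7 (mod 167)
7^2 ≡ 7^2 = 49 ≡ 49 (mod 167)
7^4 ≡ 49^2 = 2401 ≡ 63 (mod 167)
7^8 ≡ 63^2 = 3969 ≡ 128 (mod 167)
7^16 ≡ 128^2 = 16384 ≡ 18 (mod 167)
7^32 ≡ 18^2 = 324 ≡ 157 (mod 167)
7^64 ≡ 157^2 = 24649 ≡ 100 (mod 167)
7^128 ≡ 100^2 = 10000 ≡ 147 (mod 167)
166 = 128 + 32 + 4 + 2 in binary powers of 2.
So 7^166 ≡ 147 · 157 · 63 · 49 ≡ 1 (mod 167).
Since the result is 1, base 7 gives no evidence that 167 is composite.

1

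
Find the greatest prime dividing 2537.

2537 = 43 · 59
59 is prime.
So 2537 = 43 · 59; the largest prime factor is 59.

59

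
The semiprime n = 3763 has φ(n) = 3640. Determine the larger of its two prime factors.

71

φ(n) = (p−1)(q−1) = n − (p+q) + 1, so p + q = 3763 − 3640 + 1 = 124.
p and q are the roots of t² − 124t + 3763 = 0.
Discriminant: 124² − 4·3763 = 15376 − 15052 = 324; √324 = 18.
q = (124 − 18)/2 = 53, p = (124 + 18)/2 = 71.
Check: 53 · 71 = 3763.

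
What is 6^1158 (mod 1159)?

125

6^1 ≡ 6 (mod 1159)
6^2 ≡ 6^2 = 36 ≡ 36 (mod 1159)
6^4 ≡ 36^2 = 1296 ≡ 137 (mod 1159)
6^8 ≡ 137^2 = 18769 ≡ 225 (mod 1159)
6^16 ≡ 225^2 = 50625 ≡ 788 (mod 1159)
6^32 ≡ 788^2 = 620944 ≡ 879 (mod 1159)
6^64 ≡ 879^2 = 772641 ≡ 747 (mod 1159)
6^128 ≡ 747^2 = 558009 ≡ 530 (mod 1159)
6^256 ≡ 530^2 = 280900 ≡ 422 (mod 1159)
6^512 ≡ 422^2 = 178084 ≡ 757 (mod 1159)
6^1024 ≡ 757^2 = 573049 ≡ 503 (mod 1159)
1158 = 1024 + 128 + 4 + 2 in binary powers of 2.
So 6^1158 ≡ 503 · 530 · 137 · 36 ≡ 125 (mod 1159).
Since 125 ≠ 1, base 6 is a Fermat witness: 1159 is composite.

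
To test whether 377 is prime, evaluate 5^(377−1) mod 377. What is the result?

5^1 ≡ 5 (mod 377)
5^2 ≡ 5^2 = 25 ≡ 25 (mod 377)
5^4 ≡ 25^2 = 625 ≡ 248 (mod 377)
5^8 ≡ 248^2 = 61504 ≡ 53 (mod 377)
5^16 ≡ 53^2 = 2809 ≡ 170 (mod 377)
5^32 ≡ 170^2 = 28900 ≡ 248 (mod 377)
5^64 ≡ 248^2 = 61504 ≡ 53 (mod 377)
5^128 ≡ 53^2 = 2809 ≡ 170 (mod 377)
5^256 ≡ 170^2 = 28900 ≡ 248 (mod 377)
376 = 256 + 64 + 32 + 16 + 8 in binary powers of 2.
So 5^376 ≡ 248 · 53 · 248 · 170 · 53 ≡ 326 (mod 377).
Since 326 ≠ 1, base 5 is a Fermat witness: 377 is composite.

326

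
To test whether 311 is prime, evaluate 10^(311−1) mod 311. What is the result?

1

10^1 ≡ 10 (mod 311)
10^2 ≡ 10^2 = 100 ≡ 100 (mod 311)
10^4 ≡ 100^2 = 10000 ≡ 48 (mod 311)
10^8 ≡ 48^2 = 2304 ≡ 127 (mod 311)
10^16 ≡ 127^2 = 16129 ≡ 268 (mod 311)
10^32 ≡ 268^2 = 71824 ≡ 294 (mod 311)
10^64 ≡ 294^2 = 86436 ≡ 289 (mod 311)
10^128 ≡ 289^2 = 83521 ≡ 173 (mod 311)
10^256 ≡ 173^2 = 29929 ≡ 73 (mod 311)
310 = 256 + 32 + 16 + 4 + 2 in binary powers of 2.
So 10^310 ≡ 73 · 294 · 268 · 48 · 100 ≡ 1 (mod 311).
Since the result is 1, base 10 gives no evidence that 311 is composite.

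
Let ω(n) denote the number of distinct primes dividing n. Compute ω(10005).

10005 = 3 · 3335
3335 = 5 · 667
667 = 23 · 29
10005 = 3 · 5 · 23 · 29, which has 4 distinct prime factors.

4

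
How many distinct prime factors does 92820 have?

6

92820 = 2^2 · 23205
23205 = 3 · 7735
7735 = 5 · 1547
1547 = 7 · 221
221 = 13 · 17
92820 = 2^2 · 3 · 5 · 7 · 13 · 17, which has 6 distinct prime factors.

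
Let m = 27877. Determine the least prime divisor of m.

27877 is odd.
Digit sum 31, not divisible by 3.
Ends in 7: not divisible by 5.
7: 27877 = 7·3982 + 3
11: 27877 = 11·2534 + 3
13: 27877 = 13·2144 + 5
17: 27877 = 17·1639 + 14
19: 27877 = 19·1467 + 4
23: 27877 = 23·1212 + 1
29: 27877 = 29·961 + 8
31: 27877 = 31·899 + 8
37: 27877 = 37·753 + 16
41: 27877 = 41·679 + 38
43: 27877 = 43·648 + 13
47: 27877 = 47·593 + 6
53: 27877 = 53·525 + 52
59: 27877 = 59·472 + 29
61: 27877 = 61·457

61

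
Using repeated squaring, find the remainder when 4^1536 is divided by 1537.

864

4^1 ≡ 4 (mod 1537)
4^2 ≡ 4^2 = 16 ≡ 16 (mod 1537)
4^4 ≡ 16^2 = 256 ≡ 256 (mod 1537)
4^8 ≡ 256^2 = 65536 ≡ 982 (mod 1537)
4^16 ≡ 982^2 = 964324 ≡ 625 (mod 1537)
4^32 ≡ 625^2 = 390625 ≡ 227 (mod 1537)
4^64 ≡ 227^2 = 51529 ≡ 808 (mod 1537)
4^128 ≡ 808^2 = 652864 ≡ 1176 (mod 1537)
4^256 ≡ 1176^2 = 1382976 ≡ 1213 (mod 1537)
4^512 ≡ 1213^2 = 1471369 ≡ 460 (mod 1537)
4^1024 ≡ 460^2 = 211600 ≡ 1031 (mod 1537)
1536 = 1024 + 512 in binary powers of 2.
So 4^1536 ≡ 1031 · 460 ≡ 864 (mod 1537).
Since 864 ≠ 1, base 4 is a Fermat witness: 1537 is composite.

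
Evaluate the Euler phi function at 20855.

16128

Factor: 20855 = 5 · 43 · 97.
φ(20855) = (5−1) · (43−1) · (97−1) = 4 · 42 · 96 = 16128.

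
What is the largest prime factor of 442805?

442805 = 5 · 88561
88561 = 11 · 8051
8051 = 83 · 97
97 is prime.
So 442805 = 5 · 11 · 83 · 97; the largest prime factor is 97.

97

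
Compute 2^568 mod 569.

2^1 ≡ 2 (mod 569)
2^2 ≡ 2^2 = 4 ≡ 4 (mod 569)
2^4 ≡ 4^2 = 16 ≡ 16 (mod 569)
2^8 ≡ 16^2 = 256 ≡ 256 (mod 569)
2^16 ≡ 256^2 = 65536 ≡ 101 (mod 569)
2^32 ≡ 101^2 = 10201 ≡ 528 (mod 569)
2^64 ≡ 528^2 = 278784 ≡ 543 (mod 569)
2^128 ≡ 543^2 = 294849 ≡ 107 (mod 569)
2^256 ≡ 107^2 = 11449 ≡ 69 (mod 569)
2^512 ≡ 69^2 = 4761 ≡ 209 (mod 569)
568 = 512 + 32 + 16 + 8 in binary powers of 2.
So 2^568 ≡ 209 · 528 · 101 · 256 ≡ 1 (mod 569).
Since the result is 1, base 2 gives no evidence that 569 is composite.

1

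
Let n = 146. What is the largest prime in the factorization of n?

146 = 2 · 73
73 is prime.
So 146 = 2 · 73; the largest prime factor is 73.

73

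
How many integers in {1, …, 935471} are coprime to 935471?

Factor: 935471 = 37 · 131 · 193.
φ(935471) = (37−1) · (131−1) · (193−1) = 36 · 130 · 192 = 898560.

898560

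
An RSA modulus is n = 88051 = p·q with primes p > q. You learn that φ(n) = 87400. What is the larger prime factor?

461

φ(n) = (p−1)(q−1) = n − (p+q) + 1, so p + q = 88051 − 87400 + 1 = 652.
p and q are the roots of t² − 652t + 88051 = 0.
Discriminant: 652² − 4·88051 = 425104 − 352204 = 72900; √72900 = 270.
q = (652 − 270)/2 = 191, p = (652 + 270)/2 = 461.
Check: 191 · 461 = 88051.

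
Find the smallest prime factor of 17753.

41

17753 is odd.
Digit sum 23, not divisible by 3.
Ends in 3: not divisible by 5.
7: 17753 = 7·2536 + 1
11: 17753 = 11·1613 + 10
13: 17753 = 13·1365 + 8
17: 17753 = 17·1044 + 5
19: 17753 = 19·934 + 7
23: 17753 = 23·771 + 20
29: 17753 = 29·612 + 5
31: 17753 = 31·572 + 21
37: 17753 = 37·479 + 30
41: 17753 = 41·433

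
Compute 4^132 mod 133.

106

4^1 ≡ 4 (mod 133)
4^2 ≡ 4^2 = 16 ≡ 16 (mod 133)
4^4 ≡ 16^2 = 256 ≡ 123 (mod 133)
4^8 ≡ 123^2 = 15129 ≡ 100 (mod 133)
4^16 ≡ 100^2 = 10000 ≡ 25 (mod 133)
4^32 ≡ 25^2 = 625 ≡ 93 (mod 133)
4^64 ≡ 93^2 = 8649 ≡ 4 (mod 133)
4^128 ≡ 4^2 = 16 ≡ 16 (mod 133)
132 = 128 + 4 in binary powers of 2.
So 4^132 ≡ 16 · 123 ≡ 106 (mod 133).
Since 106 ≠ 1, base 4 is a Fermat witness: 133 is composite.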